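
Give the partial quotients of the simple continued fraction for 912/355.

[2; 1, 1, 3, 8, 6]

Run the Euclidean algorithm on 912 and 355; the successive quotients are the partial quotients a_0, a_1, ... (each step inverts the fractional part left over by the previous one):
  912 = 2*355 + 202, so a_0 = 2.
  355 = 1*202 + 153, so a_1 = 1.
  202 = 1*153 + 49, so a_2 = 1.
  153 = 3*49 + 6, so a_3 = 3.
  49 = 8*6 + 1, so a_4 = 8.
  6 = 6*1 + 0, so a_5 = 6.
The remainder reaches 0 after 6 divisions, so the expansion has 6 partial quotients, read off in order.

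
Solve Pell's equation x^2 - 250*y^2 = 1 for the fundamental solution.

(x, y) = (39480499, 2496966)

First expand sqrt(250) as a continued fraction. With x_i = (sqrt(250) + m_i)/d_i and (m_0, d_0) = (0, 1): a_0 = floor(sqrt(250)) = 15, since 15^2 = 225 <= 250 < 256 = 16^2.
Iterate m_{i+1} = d_i*a_i - m_i, d_{i+1} = (250 - m_{i+1}^2)/d_i, a_{i+1} = floor((a_0 + m_{i+1})/d_{i+1}):
  m_1 = 1*15 - 0 = 15, d_1 = (250 - 15^2)/1 = 25/1 = 25, a_1 = floor((15 + 15)/25) = 1.
  m_2 = 25*1 - 15 = 10, d_2 = (250 - 10^2)/25 = 150/25 = 6, a_2 = floor((15 + 10)/6) = 4.
  m_3 = 6*4 - 10 = 14, d_3 = (250 - 14^2)/6 = 54/6 = 9, a_3 = floor((15 + 14)/9) = 3.
  m_4 = 9*3 - 14 = 13, d_4 = (250 - 13^2)/9 = 81/9 = 9, a_4 = floor((15 + 13)/9) = 3.
  m_5 = 9*3 - 13 = 14, d_5 = (250 - 14^2)/9 = 54/9 = 6, a_5 = floor((15 + 14)/6) = 4.
  m_6 = 6*4 - 14 = 10, d_6 = (250 - 10^2)/6 = 150/6 = 25, a_6 = floor((15 + 10)/25) = 1.
  m_7 = 25*1 - 10 = 15, d_7 = (250 - 15^2)/25 = 25/25 = 1, a_7 = floor((15 + 15)/1) = 30.
  m_8 = 1*30 - 15 = 15, d_8 = (250 - 15^2)/1 = 25/1 = 25: (m_8, d_8) = (m_1, d_1) = (15, 25), so from here the quotients repeat a_1, ..., a_7; the period length is 7.
So sqrt(250) = [15; (1, 4, 3, 3, 4, 1, 30)] with period length k = 7.
k is odd, so (p_{k-1}, q_{k-1}) only solves x^2 - 250y^2 = -1 and the fundamental solution of x^2 - 250y^2 = 1 is (p_{2k-1}, q_{2k-1}) = (p_13, q_13); compute convergents through index 13, running through the period twice.
Convergents (p_i = a_i*p_{i-1} + p_{i-2}, q_i = a_i*q_{i-1} + q_{i-2} with p_{-2}=0, p_{-1}=1, q_{-2}=1, q_{-1}=0):
  i=0: a_0=15, p_0 = 15*1 + 0 = 15, q_0 = 15*0 + 1 = 1.
  i=1: a_1=1, p_1 = 1*15 + 1 = 16, q_1 = 1*1 + 0 = 1.
  i=2: a_2=4, p_2 = 4*16 + 15 = 79, q_2 = 4*1 + 1 = 5.
  i=3: a_3=3, p_3 = 3*79 + 16 = 253, q_3 = 3*5 + 1 = 16.
  i=4: a_4=3, p_4 = 3*253 + 79 = 838, q_4 = 3*16 + 5 = 53.
  i=5: a_5=4, p_5 = 4*838 + 253 = 3605, q_5 = 4*53 + 16 = 228.
  i=6: a_6=1, p_6 = 1*3605 + 838 = 4443, q_6 = 1*228 + 53 = 281.
  i=7: a_7=30, p_7 = 30*4443 + 3605 = 136895, q_7 = 30*281 + 228 = 8658.
  i=8: a_8=1, p_8 = 1*136895 + 4443 = 141338, q_8 = 1*8658 + 281 = 8939.
  i=9: a_9=4, p_9 = 4*141338 + 136895 = 702247, q_9 = 4*8939 + 8658 = 44414.
  i=10: a_10=3, p_10 = 3*702247 + 141338 = 2248079, q_10 = 3*44414 + 8939 = 142181.
  i=11: a_11=3, p_11 = 3*2248079 + 702247 = 7446484, q_11 = 3*142181 + 44414 = 470957.
  i=12: a_12=4, p_12 = 4*7446484 + 2248079 = 32034015, q_12 = 4*470957 + 142181 = 2026009.
  i=13: a_13=1, p_13 = 1*32034015 + 7446484 = 39480499, q_13 = 1*2026009 + 470957 = 2496966.
Indeed p_6^2 - 250*q_6^2 = 19740249 - 19740250 = -1, not +1.
Check: 39480499^2 - 250*2496966^2 = 1558709801289001 - 1558709801289000 = 1, so (x, y) = (39480499, 2496966) solves the equation, and by the theorem it is the least positive solution.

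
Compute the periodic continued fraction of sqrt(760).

[27; (1, 1, 3, 5, 1, 5, 3, 1, 1, 54)]

Write x_i = (sqrt(760) + m_i)/d_i with (m_0, d_0) = (0, 1). a_0 = floor(sqrt(760)) = 27, since 27^2 = 729 <= 760 < 784 = 28^2.
Iterate m_{i+1} = d_i*a_i - m_i, d_{i+1} = (760 - m_{i+1}^2)/d_i, a_{i+1} = floor((a_0 + m_{i+1})/d_{i+1}):
  m_1 = 1*27 - 0 = 27, d_1 = (760 - 27^2)/1 = 31/1 = 31, a_1 = floor((27 + 27)/31) = 1.
  m_2 = 31*1 - 27 = 4, d_2 = (760 - 4^2)/31 = 744/31 = 24, a_2 = floor((27 + 4)/24) = 1.
  m_3 = 24*1 - 4 = 20, d_3 = (760 - 20^2)/24 = 360/24 = 15, a_3 = floor((27 + 20)/15) = 3.
  m_4 = 15*3 - 20 = 25, d_4 = (760 - 25^2)/15 = 135/15 = 9, a_4 = floor((27 + 25)/9) = 5.
  m_5 = 9*5 - 25 = 20, d_5 = (760 - 20^2)/9 = 360/9 = 40, a_5 = floor((27 + 20)/40) = 1.
  m_6 = 40*1 - 20 = 20, d_6 = (760 - 20^2)/40 = 360/40 = 9, a_6 = floor((27 + 20)/9) = 5.
  m_7 = 9*5 - 20 = 25, d_7 = (760 - 25^2)/9 = 135/9 = 15, a_7 = floor((27 + 25)/15) = 3.
  m_8 = 15*3 - 25 = 20, d_8 = (760 - 20^2)/15 = 360/15 = 24, a_8 = floor((27 + 20)/24) = 1.
  m_9 = 24*1 - 20 = 4, d_9 = (760 - 4^2)/24 = 744/24 = 31, a_9 = floor((27 + 4)/31) = 1.
  m_10 = 31*1 - 4 = 27, d_10 = (760 - 27^2)/31 = 31/31 = 1, a_10 = floor((27 + 27)/1) = 54.
  m_11 = 1*54 - 27 = 27, d_11 = (760 - 27^2)/1 = 31/1 = 31: (m_11, d_11) = (m_1, d_1) = (27, 31), so from here the quotients repeat a_1, ..., a_10; the period length is 10.
Hence the expansion of sqrt(760) is a_0 = 27 followed by the repeating block 1, 1, 3, 5, 1, 5, 3, 1, 1, 54 (period 10).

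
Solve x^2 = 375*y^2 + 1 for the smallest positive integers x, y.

First expand sqrt(375) as a continued fraction. With x_i = (sqrt(375) + m_i)/d_i and (m_0, d_0) = (0, 1): a_0 = floor(sqrt(375)) = 19, since 19^2 = 361 <= 375 < 400 = 20^2.
Iterate m_{i+1} = d_i*a_i - m_i, d_{i+1} = (375 - m_{i+1}^2)/d_i, a_{i+1} = floor((a_0 + m_{i+1})/d_{i+1}):
  m_1 = 1*19 - 0 = 19, d_1 = (375 - 19^2)/1 = 14/1 = 14, a_1 = floor((19 + 19)/14) = 2.
  m_2 = 14*2 - 19 = 9, d_2 = (375 - 9^2)/14 = 294/14 = 21, a_2 = floor((19 + 9)/21) = 1.
  m_3 = 21*1 - 9 = 12, d_3 = (375 - 12^2)/21 = 231/21 = 11, a_3 = floor((19 + 12)/11) = 2.
  m_4 = 11*2 - 12 = 10, d_4 = (375 - 10^2)/11 = 275/11 = 25, a_4 = floor((19 + 10)/25) = 1.
  m_5 = 25*1 - 10 = 15, d_5 = (375 - 15^2)/25 = 150/25 = 6, a_5 = floor((19 + 15)/6) = 5.
  m_6 = 6*5 - 15 = 15, d_6 = (375 - 15^2)/6 = 150/6 = 25, a_6 = floor((19 + 15)/25) = 1.
  m_7 = 25*1 - 15 = 10, d_7 = (375 - 10^2)/25 = 275/25 = 11, a_7 = floor((19 + 10)/11) = 2.
  m_8 = 11*2 - 10 = 12, d_8 = (375 - 12^2)/11 = 231/11 = 21, a_8 = floor((19 + 12)/21) = 1.
  m_9 = 21*1 - 12 = 9, d_9 = (375 - 9^2)/21 = 294/21 = 14, a_9 = floor((19 + 9)/14) = 2.
  m_10 = 14*2 - 9 = 19, d_10 = (375 - 19^2)/14 = 14/14 = 1, a_10 = floor((19 + 19)/1) = 38.
  m_11 = 1*38 - 19 = 19, d_11 = (375 - 19^2)/1 = 14/1 = 14: (m_11, d_11) = (m_1, d_1) = (19, 14), so from here the quotients repeat a_1, ..., a_10; the period length is 10.
So sqrt(375) = [19; (2, 1, 2, 1, 5, 1, 2, 1, 2, 38)] with period length k = 10.
k is even, so the fundamental solution of x^2 - 375y^2 = 1 is (p_{k-1}, q_{k-1}) = (p_9, q_9); compute convergents through index 9.
Convergents (p_i = a_i*p_{i-1} + p_{i-2}, q_i = a_i*q_{i-1} + q_{i-2} with p_{-2}=0, p_{-1}=1, q_{-2}=1, q_{-1}=0):
  i=0: a_0=19, p_0 = 19*1 + 0 = 19, q_0 = 19*0 + 1 = 1.
  i=1: a_1=2, p_1 = 2*19 + 1 = 39, q_1 = 2*1 + 0 = 2.
  i=2: a_2=1, p_2 = 1*39 + 19 = 58, q_2 = 1*2 + 1 = 3.
  i=3: a_3=2, p_3 = 2*58 + 39 = 155, q_3 = 2*3 + 2 = 8.
  i=4: a_4=1, p_4 = 1*155 + 58 = 213, q_4 = 1*8 + 3 = 11.
  i=5: a_5=5, p_5 = 5*213 + 155 = 1220, q_5 = 5*11 + 8 = 63.
  i=6: a_6=1, p_6 = 1*1220 + 213 = 1433, q_6 = 1*63 + 11 = 74.
  i=7: a_7=2, p_7 = 2*1433 + 1220 = 4086, q_7 = 2*74 + 63 = 211.
  i=8: a_8=1, p_8 = 1*4086 + 1433 = 5519, q_8 = 1*211 + 74 = 285.
  i=9: a_9=2, p_9 = 2*5519 + 4086 = 15124, q_9 = 2*285 + 211 = 781.
Check: 15124^2 - 375*781^2 = 228735376 - 228735375 = 1, so (x, y) = (15124, 781) solves the equation, and by the theorem it is the least positive solution.

(x, y) = (15124, 781)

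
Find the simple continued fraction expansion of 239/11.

Run the Euclidean algorithm on 239 and 11; the successive quotients are the partial quotients a_0, a_1, ... (each step inverts the fractional part left over by the previous one):
  239 = 21*11 + 8, so a_0 = 21.
  11 = 1*8 + 3, so a_1 = 1.
  8 = 2*3 + 2, so a_2 = 2.
  3 = 1*2 + 1, so a_3 = 1.
  2 = 2*1 + 0, so a_4 = 2.
The remainder reaches 0 after 5 divisions, so the expansion has 5 partial quotients, read off in order.

[21; 1, 2, 1, 2]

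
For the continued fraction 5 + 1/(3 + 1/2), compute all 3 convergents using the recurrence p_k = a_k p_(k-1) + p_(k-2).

Using the convergent recurrence p_i = a_i*p_{i-1} + p_{i-2}, q_i = a_i*q_{i-1} + q_{i-2} with p_{-2}=0, p_{-1}=1, q_{-2}=1, q_{-1}=0:
  i=0: a_0=5, p_0 = 5*1 + 0 = 5, q_0 = 5*0 + 1 = 1.
  i=1: a_1=3, p_1 = 3*5 + 1 = 16, q_1 = 3*1 + 0 = 3.
  i=2: a_2=2, p_2 = 2*16 + 5 = 37, q_2 = 2*3 + 1 = 7.

5/1, 16/3, 37/7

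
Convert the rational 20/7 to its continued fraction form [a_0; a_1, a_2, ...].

[2; 1, 6]

Run the Euclidean algorithm on 20 and 7; the successive quotients are the partial quotients a_0, a_1, ... (each step inverts the fractional part left over by the previous one):
  20 = 2*7 + 6, so a_0 = 2.
  7 = 1*6 + 1, so a_1 = 1.
  6 = 6*1 + 0, so a_2 = 6.
The remainder reaches 0 after 3 divisions, so the expansion has 3 partial quotients, read off in order.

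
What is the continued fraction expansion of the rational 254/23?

[11; 23]

Run the Euclidean algorithm on 254 and 23; the successive quotients are the partial quotients a_0, a_1, ... (each step inverts the fractional part left over by the previous one):
  254 = 11*23 + 1, so a_0 = 11.
  23 = 23*1 + 0, so a_1 = 23.
The remainder reaches 0 after 2 divisions, so the expansion has 2 partial quotients, read off in order.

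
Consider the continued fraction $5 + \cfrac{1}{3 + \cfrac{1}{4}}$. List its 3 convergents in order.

5/1, 16/3, 69/13

Using the convergent recurrence p_i = a_i*p_{i-1} + p_{i-2}, q_i = a_i*q_{i-1} + q_{i-2} with p_{-2}=0, p_{-1}=1, q_{-2}=1, q_{-1}=0:
  i=0: a_0=5, p_0 = 5*1 + 0 = 5, q_0 = 5*0 + 1 = 1.
  i=1: a_1=3, p_1 = 3*5 + 1 = 16, q_1 = 3*1 + 0 = 3.
  i=2: a_2=4, p_2 = 4*16 + 5 = 69, q_2 = 4*3 + 1 = 13.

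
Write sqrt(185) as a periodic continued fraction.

Write x_i = (sqrt(185) + m_i)/d_i with (m_0, d_0) = (0, 1). a_0 = floor(sqrt(185)) = 13, since 13^2 = 169 <= 185 < 196 = 14^2.
Iterate m_{i+1} = d_i*a_i - m_i, d_{i+1} = (185 - m_{i+1}^2)/d_i, a_{i+1} = floor((a_0 + m_{i+1})/d_{i+1}):
  m_1 = 1*13 - 0 = 13, d_1 = (185 - 13^2)/1 = 16/1 = 16, a_1 = floor((13 + 13)/16) = 1.
  m_2 = 16*1 - 13 = 3, d_2 = (185 - 3^2)/16 = 176/16 = 11, a_2 = floor((13 + 3)/11) = 1.
  m_3 = 11*1 - 3 = 8, d_3 = (185 - 8^2)/11 = 121/11 = 11, a_3 = floor((13 + 8)/11) = 1.
  m_4 = 11*1 - 8 = 3, d_4 = (185 - 3^2)/11 = 176/11 = 16, a_4 = floor((13 + 3)/16) = 1.
  m_5 = 16*1 - 3 = 13, d_5 = (185 - 13^2)/16 = 16/16 = 1, a_5 = floor((13 + 13)/1) = 26.
  m_6 = 1*26 - 13 = 13, d_6 = (185 - 13^2)/1 = 16/1 = 16: (m_6, d_6) = (m_1, d_1) = (13, 16), so from here the quotients repeat a_1, ..., a_5; the period length is 5.
Hence the expansion of sqrt(185) is a_0 = 13 followed by the repeating block 1, 1, 1, 1, 26 (period 5).

[13; (1, 1, 1, 1, 26)]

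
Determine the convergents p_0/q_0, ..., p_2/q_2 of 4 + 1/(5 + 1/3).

Using the convergent recurrence p_i = a_i*p_{i-1} + p_{i-2}, q_i = a_i*q_{i-1} + q_{i-2} with p_{-2}=0, p_{-1}=1, q_{-2}=1, q_{-1}=0:
  i=0: a_0=4, p_0 = 4*1 + 0 = 4, q_0 = 4*0 + 1 = 1.
  i=1: a_1=5, p_1 = 5*4 + 1 = 21, q_1 = 5*1 + 0 = 5.
  i=2: a_2=3, p_2 = 3*21 + 4 = 67, q_2 = 3*5 + 1 = 16.

4/1, 21/5, 67/16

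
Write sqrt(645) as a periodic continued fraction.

Write x_i = (sqrt(645) + m_i)/d_i with (m_0, d_0) = (0, 1). a_0 = floor(sqrt(645)) = 25, since 25^2 = 625 <= 645 < 676 = 26^2.
Iterate m_{i+1} = d_i*a_i - m_i, d_{i+1} = (645 - m_{i+1}^2)/d_i, a_{i+1} = floor((a_0 + m_{i+1})/d_{i+1}):
  m_1 = 1*25 - 0 = 25, d_1 = (645 - 25^2)/1 = 20/1 = 20, a_1 = floor((25 + 25)/20) = 2.
  m_2 = 20*2 - 25 = 15, d_2 = (645 - 15^2)/20 = 420/20 = 21, a_2 = floor((25 + 15)/21) = 1.
  m_3 = 21*1 - 15 = 6, d_3 = (645 - 6^2)/21 = 609/21 = 29, a_3 = floor((25 + 6)/29) = 1.
  m_4 = 29*1 - 6 = 23, d_4 = (645 - 23^2)/29 = 116/29 = 4, a_4 = floor((25 + 23)/4) = 12.
  m_5 = 4*12 - 23 = 25, d_5 = (645 - 25^2)/4 = 20/4 = 5, a_5 = floor((25 + 25)/5) = 10.
  m_6 = 5*10 - 25 = 25, d_6 = (645 - 25^2)/5 = 20/5 = 4, a_6 = floor((25 + 25)/4) = 12.
  m_7 = 4*12 - 25 = 23, d_7 = (645 - 23^2)/4 = 116/4 = 29, a_7 = floor((25 + 23)/29) = 1.
  m_8 = 29*1 - 23 = 6, d_8 = (645 - 6^2)/29 = 609/29 = 21, a_8 = floor((25 + 6)/21) = 1.
  m_9 = 21*1 - 6 = 15, d_9 = (645 - 15^2)/21 = 420/21 = 20, a_9 = floor((25 + 15)/20) = 2.
  m_10 = 20*2 - 15 = 25, d_10 = (645 - 25^2)/20 = 20/20 = 1, a_10 = floor((25 + 25)/1) = 50.
  m_11 = 1*50 - 25 = 25, d_11 = (645 - 25^2)/1 = 20/1 = 20: (m_11, d_11) = (m_1, d_1) = (25, 20), so from here the quotients repeat a_1, ..., a_10; the period length is 10.
Hence the expansion of sqrt(645) is a_0 = 25 followed by the repeating block 2, 1, 1, 12, 10, 12, 1, 1, 2, 50 (period 10).

[25; (2, 1, 1, 12, 10, 12, 1, 1, 2, 50)]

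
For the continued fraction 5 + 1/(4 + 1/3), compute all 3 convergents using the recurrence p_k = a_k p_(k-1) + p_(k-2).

5/1, 21/4, 68/13

Using the convergent recurrence p_i = a_i*p_{i-1} + p_{i-2}, q_i = a_i*q_{i-1} + q_{i-2} with p_{-2}=0, p_{-1}=1, q_{-2}=1, q_{-1}=0:
  i=0: a_0=5, p_0 = 5*1 + 0 = 5, q_0 = 5*0 + 1 = 1.
  i=1: a_1=4, p_1 = 4*5 + 1 = 21, q_1 = 4*1 + 0 = 4.
  i=2: a_2=3, p_2 = 3*21 + 5 = 68, q_2 = 3*4 + 1 = 13.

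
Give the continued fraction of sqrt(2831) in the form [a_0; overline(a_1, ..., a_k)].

Write x_i = (sqrt(2831) + m_i)/d_i with (m_0, d_0) = (0, 1). a_0 = floor(sqrt(2831)) = 53, since 53^2 = 2809 <= 2831 < 2916 = 54^2.
Iterate m_{i+1} = d_i*a_i - m_i, d_{i+1} = (2831 - m_{i+1}^2)/d_i, a_{i+1} = floor((a_0 + m_{i+1})/d_{i+1}):
  m_1 = 1*53 - 0 = 53, d_1 = (2831 - 53^2)/1 = 22/1 = 22, a_1 = floor((53 + 53)/22) = 4.
  m_2 = 22*4 - 53 = 35, d_2 = (2831 - 35^2)/22 = 1606/22 = 73, a_2 = floor((53 + 35)/73) = 1.
  m_3 = 73*1 - 35 = 38, d_3 = (2831 - 38^2)/73 = 1387/73 = 19, a_3 = floor((53 + 38)/19) = 4.
  m_4 = 19*4 - 38 = 38, d_4 = (2831 - 38^2)/19 = 1387/19 = 73, a_4 = floor((53 + 38)/73) = 1.
  m_5 = 73*1 - 38 = 35, d_5 = (2831 - 35^2)/73 = 1606/73 = 22, a_5 = floor((53 + 35)/22) = 4.
  m_6 = 22*4 - 35 = 53, d_6 = (2831 - 53^2)/22 = 22/22 = 1, a_6 = floor((53 + 53)/1) = 106.
  m_7 = 1*106 - 53 = 53, d_7 = (2831 - 53^2)/1 = 22/1 = 22: (m_7, d_7) = (m_1, d_1) = (53, 22), so from here the quotients repeat a_1, ..., a_6; the period length is 6.
Hence the expansion of sqrt(2831) is a_0 = 53 followed by the repeating block 4, 1, 4, 1, 4, 106 (period 6).

[53; overline(4, 1, 4, 1, 4, 106)]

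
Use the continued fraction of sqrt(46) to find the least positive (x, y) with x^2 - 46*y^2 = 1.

First expand sqrt(46) as a continued fraction. With x_i = (sqrt(46) + m_i)/d_i and (m_0, d_0) = (0, 1): a_0 = floor(sqrt(46)) = 6, since 6^2 = 36 <= 46 < 49 = 7^2.
Iterate m_{i+1} = d_i*a_i - m_i, d_{i+1} = (46 - m_{i+1}^2)/d_i, a_{i+1} = floor((a_0 + m_{i+1})/d_{i+1}):
  m_1 = 1*6 - 0 = 6, d_1 = (46 - 6^2)/1 = 10/1 = 10, a_1 = floor((6 + 6)/10) = 1.
  m_2 = 10*1 - 6 = 4, d_2 = (46 - 4^2)/10 = 30/10 = 3, a_2 = floor((6 + 4)/3) = 3.
  m_3 = 3*3 - 4 = 5, d_3 = (46 - 5^2)/3 = 21/3 = 7, a_3 = floor((6 + 5)/7) = 1.
  m_4 = 7*1 - 5 = 2, d_4 = (46 - 2^2)/7 = 42/7 = 6, a_4 = floor((6 + 2)/6) = 1.
  m_5 = 6*1 - 2 = 4, d_5 = (46 - 4^2)/6 = 30/6 = 5, a_5 = floor((6 + 4)/5) = 2.
  m_6 = 5*2 - 4 = 6, d_6 = (46 - 6^2)/5 = 10/5 = 2, a_6 = floor((6 + 6)/2) = 6.
  m_7 = 2*6 - 6 = 6, d_7 = (46 - 6^2)/2 = 10/2 = 5, a_7 = floor((6 + 6)/5) = 2.
  m_8 = 5*2 - 6 = 4, d_8 = (46 - 4^2)/5 = 30/5 = 6, a_8 = floor((6 + 4)/6) = 1.
  m_9 = 6*1 - 4 = 2, d_9 = (46 - 2^2)/6 = 42/6 = 7, a_9 = floor((6 + 2)/7) = 1.
  m_10 = 7*1 - 2 = 5, d_10 = (46 - 5^2)/7 = 21/7 = 3, a_10 = floor((6 + 5)/3) = 3.
  m_11 = 3*3 - 5 = 4, d_11 = (46 - 4^2)/3 = 30/3 = 10, a_11 = floor((6 + 4)/10) = 1.
  m_12 = 10*1 - 4 = 6, d_12 = (46 - 6^2)/10 = 10/10 = 1, a_12 = floor((6 + 6)/1) = 12.
  m_13 = 1*12 - 6 = 6, d_13 = (46 - 6^2)/1 = 10/1 = 10: (m_13, d_13) = (m_1, d_1) = (6, 10), so from here the quotients repeat a_1, ..., a_12; the period length is 12.
So sqrt(46) = [6; (1, 3, 1, 1, 2, 6, 2, 1, 1, 3, 1, 12)] with period length k = 12.
k is even, so the fundamental solution of x^2 - 46y^2 = 1 is (p_{k-1}, q_{k-1}) = (p_11, q_11); compute convergents through index 11.
Convergents (p_i = a_i*p_{i-1} + p_{i-2}, q_i = a_i*q_{i-1} + q_{i-2} with p_{-2}=0, p_{-1}=1, q_{-2}=1, q_{-1}=0):
  i=0: a_0=6, p_0 = 6*1 + 0 = 6, q_0 = 6*0 + 1 = 1.
  i=1: a_1=1, p_1 = 1*6 + 1 = 7, q_1 = 1*1 + 0 = 1.
  i=2: a_2=3, p_2 = 3*7 + 6 = 27, q_2 = 3*1 + 1 = 4.
  i=3: a_3=1, p_3 = 1*27 + 7 = 34, q_3 = 1*4 + 1 = 5.
  i=4: a_4=1, p_4 = 1*34 + 27 = 61, q_4 = 1*5 + 4 = 9.
  i=5: a_5=2, p_5 = 2*61 + 34 = 156, q_5 = 2*9 + 5 = 23.
  i=6: a_6=6, p_6 = 6*156 + 61 = 997, q_6 = 6*23 + 9 = 147.
  i=7: a_7=2, p_7 = 2*997 + 156 = 2150, q_7 = 2*147 + 23 = 317.
  i=8: a_8=1, p_8 = 1*2150 + 997 = 3147, q_8 = 1*317 + 147 = 464.
  i=9: a_9=1, p_9 = 1*3147 + 2150 = 5297, q_9 = 1*464 + 317 = 781.
  i=10: a_10=3, p_10 = 3*5297 + 3147 = 19038, q_10 = 3*781 + 464 = 2807.
  i=11: a_11=1, p_11 = 1*19038 + 5297 = 24335, q_11 = 1*2807 + 781 = 3588.
Check: 24335^2 - 46*3588^2 = 592192225 - 592192224 = 1, so (x, y) = (24335, 3588) solves the equation, and by the theorem it is the least positive solution.

(x, y) = (24335, 3588)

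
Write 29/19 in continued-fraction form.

Run the Euclidean algorithm on 29 and 19; the successive quotients are the partial quotients a_0, a_1, ... (each step inverts the fractional part left over by the previous one):
  29 = 1*19 + 10, so a_0 = 1.
  19 = 1*10 + 9, so a_1 = 1.
  10 = 1*9 + 1, so a_2 = 1.
  9 = 9*1 + 0, so a_3 = 9.
The remainder reaches 0 after 4 divisions, so the expansion has 4 partial quotients, read off in order.

[1; 1, 1, 9]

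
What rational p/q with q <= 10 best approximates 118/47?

5/2

Expand x = 118/47 as a continued fraction with the Euclidean algorithm:
  118 = 2*47 + 24, so a_0 = 2.
  47 = 1*24 + 23, so a_1 = 1.
  24 = 1*23 + 1, so a_2 = 1.
  23 = 23*1 + 0, so a_3 = 23.
so x = [2; 1, 1, 23].
Convergents (p_i = a_i*p_{i-1} + p_{i-2}, q_i = a_i*q_{i-1} + q_{i-2} with p_{-2}=0, p_{-1}=1, q_{-2}=1, q_{-1}=0), until the denominator exceeds 10:
  i=0: a_0=2, p_0 = 2*1 + 0 = 2, q_0 = 2*0 + 1 = 1.
  i=1: a_1=1, p_1 = 1*2 + 1 = 3, q_1 = 1*1 + 0 = 1.
  i=2: a_2=1, p_2 = 1*3 + 2 = 5, q_2 = 1*1 + 1 = 2.
  i=3: a_3=23, p_3 = 23*5 + 3 = 118, q_3 = 23*2 + 1 = 47.
q_3 = 47 > 10, so the last convergent with denominator <= 10 is p_2/q_2 = 5/2.
The closest fraction with denominator <= 10 is either p_2/q_2 or the intermediate fraction (k*p_2 + p_1)/(k*q_2 + q_1) with the largest k >= 1 whose denominator stays <= 10; these approach x as k grows, and every other convergent or intermediate fraction in range is farther away.
Largest k: floor((10 - q_1)/q_2) = floor((10 - 1)/2) = 4.
That gives (4*5 + 3)/(4*2 + 1) = 23/9.
Compare the errors: |x - 5/2| = |118*2 - 5*47|/(47*2) = 1/94, and |x - 23/9| = |118*9 - 23*47|/(47*9) = 19/423.
Cross-multiplying, 1*423 = 423 < 1786 = 19*94, so 1/94 is smaller: the convergent 5/2 is closer to x than 23/9.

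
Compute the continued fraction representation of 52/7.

[7; 2, 3]

Run the Euclidean algorithm on 52 and 7; the successive quotients are the partial quotients a_0, a_1, ... (each step inverts the fractional part left over by the previous one):
  52 = 7*7 + 3, so a_0 = 7.
  7 = 2*3 + 1, so a_1 = 2.
  3 = 3*1 + 0, so a_2 = 3.
The remainder reaches 0 after 3 divisions, so the expansion has 3 partial quotients, read off in order.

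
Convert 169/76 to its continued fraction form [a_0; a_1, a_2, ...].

Run the Euclidean algorithm on 169 and 76; the successive quotients are the partial quotients a_0, a_1, ... (each step inverts the fractional part left over by the previous one):
  169 = 2*76 + 17, so a_0 = 2.
  76 = 4*17 + 8, so a_1 = 4.
  17 = 2*8 + 1, so a_2 = 2.
  8 = 8*1 + 0, so a_3 = 8.
The remainder reaches 0 after 4 divisions, so the expansion has 4 partial quotients, read off in order.

[2; 4, 2, 8]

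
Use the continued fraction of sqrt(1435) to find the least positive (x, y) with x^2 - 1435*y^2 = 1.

First expand sqrt(1435) as a continued fraction. With x_i = (sqrt(1435) + m_i)/d_i and (m_0, d_0) = (0, 1): a_0 = floor(sqrt(1435)) = 37, since 37^2 = 1369 <= 1435 < 1444 = 38^2.
Iterate m_{i+1} = d_i*a_i - m_i, d_{i+1} = (1435 - m_{i+1}^2)/d_i, a_{i+1} = floor((a_0 + m_{i+1})/d_{i+1}):
  m_1 = 1*37 - 0 = 37, d_1 = (1435 - 37^2)/1 = 66/1 = 66, a_1 = floor((37 + 37)/66) = 1.
  m_2 = 66*1 - 37 = 29, d_2 = (1435 - 29^2)/66 = 594/66 = 9, a_2 = floor((37 + 29)/9) = 7.
  m_3 = 9*7 - 29 = 34, d_3 = (1435 - 34^2)/9 = 279/9 = 31, a_3 = floor((37 + 34)/31) = 2.
  m_4 = 31*2 - 34 = 28, d_4 = (1435 - 28^2)/31 = 651/31 = 21, a_4 = floor((37 + 28)/21) = 3.
  m_5 = 21*3 - 28 = 35, d_5 = (1435 - 35^2)/21 = 210/21 = 10, a_5 = floor((37 + 35)/10) = 7.
  m_6 = 10*7 - 35 = 35, d_6 = (1435 - 35^2)/10 = 210/10 = 21, a_6 = floor((37 + 35)/21) = 3.
  m_7 = 21*3 - 35 = 28, d_7 = (1435 - 28^2)/21 = 651/21 = 31, a_7 = floor((37 + 28)/31) = 2.
  m_8 = 31*2 - 28 = 34, d_8 = (1435 - 34^2)/31 = 279/31 = 9, a_8 = floor((37 + 34)/9) = 7.
  m_9 = 9*7 - 34 = 29, d_9 = (1435 - 29^2)/9 = 594/9 = 66, a_9 = floor((37 + 29)/66) = 1.
  m_10 = 66*1 - 29 = 37, d_10 = (1435 - 37^2)/66 = 66/66 = 1, a_10 = floor((37 + 37)/1) = 74.
  m_11 = 1*74 - 37 = 37, d_11 = (1435 - 37^2)/1 = 66/1 = 66: (m_11, d_11) = (m_1, d_1) = (37, 66), so from here the quotients repeat a_1, ..., a_10; the period length is 10.
So sqrt(1435) = [37; (1, 7, 2, 3, 7, 3, 2, 7, 1, 74)] with period length k = 10.
k is even, so the fundamental solution of x^2 - 1435y^2 = 1 is (p_{k-1}, q_{k-1}) = (p_9, q_9); compute convergents through index 9.
Convergents (p_i = a_i*p_{i-1} + p_{i-2}, q_i = a_i*q_{i-1} + q_{i-2} with p_{-2}=0, p_{-1}=1, q_{-2}=1, q_{-1}=0):
  i=0: a_0=37, p_0 = 37*1 + 0 = 37, q_0 = 37*0 + 1 = 1.
  i=1: a_1=1, p_1 = 1*37 + 1 = 38, q_1 = 1*1 + 0 = 1.
  i=2: a_2=7, p_2 = 7*38 + 37 = 303, q_2 = 7*1 + 1 = 8.
  i=3: a_3=2, p_3 = 2*303 + 38 = 644, q_3 = 2*8 + 1 = 17.
  i=4: a_4=3, p_4 = 3*644 + 303 = 2235, q_4 = 3*17 + 8 = 59.
  i=5: a_5=7, p_5 = 7*2235 + 644 = 16289, q_5 = 7*59 + 17 = 430.
  i=6: a_6=3, p_6 = 3*16289 + 2235 = 51102, q_6 = 3*430 + 59 = 1349.
  i=7: a_7=2, p_7 = 2*51102 + 16289 = 118493, q_7 = 2*1349 + 430 = 3128.
  i=8: a_8=7, p_8 = 7*118493 + 51102 = 880553, q_8 = 7*3128 + 1349 = 23245.
  i=9: a_9=1, p_9 = 1*880553 + 118493 = 999046, q_9 = 1*23245 + 3128 = 26373.
Check: 999046^2 - 1435*26373^2 = 998092910116 - 998092910115 = 1, so (x, y) = (999046, 26373) solves the equation, and by the theorem it is the least positive solution.

(x, y) = (999046, 26373)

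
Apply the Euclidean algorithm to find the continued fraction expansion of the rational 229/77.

[2; 1, 37, 2]

Run the Euclidean algorithm on 229 and 77; the successive quotients are the partial quotients a_0, a_1, ... (each step inverts the fractional part left over by the previous one):
  229 = 2*77 + 75, so a_0 = 2.
  77 = 1*75 + 2, so a_1 = 1.
  75 = 37*2 + 1, so a_2 = 37.
  2 = 2*1 + 0, so a_3 = 2.
The remainder reaches 0 after 4 divisions, so the expansion has 4 partial quotients, read off in order.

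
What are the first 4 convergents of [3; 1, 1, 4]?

3/1, 4/1, 7/2, 32/9

Using the convergent recurrence p_i = a_i*p_{i-1} + p_{i-2}, q_i = a_i*q_{i-1} + q_{i-2} with p_{-2}=0, p_{-1}=1, q_{-2}=1, q_{-1}=0:
  i=0: a_0=3, p_0 = 3*1 + 0 = 3, q_0 = 3*0 + 1 = 1.
  i=1: a_1=1, p_1 = 1*3 + 1 = 4, q_1 = 1*1 + 0 = 1.
  i=2: a_2=1, p_2 = 1*4 + 3 = 7, q_2 = 1*1 + 1 = 2.
  i=3: a_3=4, p_3 = 4*7 + 4 = 32, q_3 = 4*2 + 1 = 9.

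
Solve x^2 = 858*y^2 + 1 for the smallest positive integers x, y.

First expand sqrt(858) as a continued fraction. With x_i = (sqrt(858) + m_i)/d_i and (m_0, d_0) = (0, 1): a_0 = floor(sqrt(858)) = 29, since 29^2 = 841 <= 858 < 900 = 30^2.
Iterate m_{i+1} = d_i*a_i - m_i, d_{i+1} = (858 - m_{i+1}^2)/d_i, a_{i+1} = floor((a_0 + m_{i+1})/d_{i+1}):
  m_1 = 1*29 - 0 = 29, d_1 = (858 - 29^2)/1 = 17/1 = 17, a_1 = floor((29 + 29)/17) = 3.
  m_2 = 17*3 - 29 = 22, d_2 = (858 - 22^2)/17 = 374/17 = 22, a_2 = floor((29 + 22)/22) = 2.
  m_3 = 22*2 - 22 = 22, d_3 = (858 - 22^2)/22 = 374/22 = 17, a_3 = floor((29 + 22)/17) = 3.
  m_4 = 17*3 - 22 = 29, d_4 = (858 - 29^2)/17 = 17/17 = 1, a_4 = floor((29 + 29)/1) = 58.
  m_5 = 1*58 - 29 = 29, d_5 = (858 - 29^2)/1 = 17/1 = 17: (m_5, d_5) = (m_1, d_1) = (29, 17), so from here the quotients repeat a_1, ..., a_4; the period length is 4.
So sqrt(858) = [29; (3, 2, 3, 58)] with period length k = 4.
k is even, so the fundamental solution of x^2 - 858y^2 = 1 is (p_{k-1}, q_{k-1}) = (p_3, q_3); compute convergents through index 3.
Convergents (p_i = a_i*p_{i-1} + p_{i-2}, q_i = a_i*q_{i-1} + q_{i-2} with p_{-2}=0, p_{-1}=1, q_{-2}=1, q_{-1}=0):
  i=0: a_0=29, p_0 = 29*1 + 0 = 29, q_0 = 29*0 + 1 = 1.
  i=1: a_1=3, p_1 = 3*29 + 1 = 88, q_1 = 3*1 + 0 = 3.
  i=2: a_2=2, p_2 = 2*88 + 29 = 205, q_2 = 2*3 + 1 = 7.
  i=3: a_3=3, p_3 = 3*205 + 88 = 703, q_3 = 3*7 + 3 = 24.
Check: 703^2 - 858*24^2 = 494209 - 494208 = 1, so (x, y) = (703, 24) solves the equation, and by the theorem it is the least positive solution.

(x, y) = (703, 24)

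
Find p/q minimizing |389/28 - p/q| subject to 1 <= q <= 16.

125/9

Expand x = 389/28 as a continued fraction with the Euclidean algorithm:
  389 = 13*28 + 25, so a_0 = 13.
  28 = 1*25 + 3, so a_1 = 1.
  25 = 8*3 + 1, so a_2 = 8.
  3 = 3*1 + 0, so a_3 = 3.
so x = [13; 1, 8, 3].
Convergents (p_i = a_i*p_{i-1} + p_{i-2}, q_i = a_i*q_{i-1} + q_{i-2} with p_{-2}=0, p_{-1}=1, q_{-2}=1, q_{-1}=0), until the denominator exceeds 16:
  i=0: a_0=13, p_0 = 13*1 + 0 = 13, q_0 = 13*0 + 1 = 1.
  i=1: a_1=1, p_1 = 1*13 + 1 = 14, q_1 = 1*1 + 0 = 1.
  i=2: a_2=8, p_2 = 8*14 + 13 = 125, q_2 = 8*1 + 1 = 9.
  i=3: a_3=3, p_3 = 3*125 + 14 = 389, q_3 = 3*9 + 1 = 28.
q_3 = 28 > 16, so the last convergent with denominator <= 16 is p_2/q_2 = 125/9.
The closest fraction with denominator <= 16 is either p_2/q_2 or the intermediate fraction (k*p_2 + p_1)/(k*q_2 + q_1) with the largest k >= 1 whose denominator stays <= 16; these approach x as k grows, and every other convergent or intermediate fraction in range is farther away.
Largest k: floor((16 - q_1)/q_2) = floor((16 - 1)/9) = 1.
That gives (1*125 + 14)/(1*9 + 1) = 139/10.
Compare the errors: |x - 125/9| = |389*9 - 125*28|/(28*9) = 1/252, and |x - 139/10| = |389*10 - 139*28|/(28*10) = 2/280.
Cross-multiplying, 1*280 = 280 < 504 = 2*252, so 1/252 is smaller: the convergent 125/9 is closer to x than 139/10.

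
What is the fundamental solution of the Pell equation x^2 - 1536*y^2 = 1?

(x, y) = (46099201, 1176245)

First expand sqrt(1536) as a continued fraction. With x_i = (sqrt(1536) + m_i)/d_i and (m_0, d_0) = (0, 1): a_0 = floor(sqrt(1536)) = 39, since 39^2 = 1521 <= 1536 < 1600 = 40^2.
Iterate m_{i+1} = d_i*a_i - m_i, d_{i+1} = (1536 - m_{i+1}^2)/d_i, a_{i+1} = floor((a_0 + m_{i+1})/d_{i+1}):
  m_1 = 1*39 - 0 = 39, d_1 = (1536 - 39^2)/1 = 15/1 = 15, a_1 = floor((39 + 39)/15) = 5.
  m_2 = 15*5 - 39 = 36, d_2 = (1536 - 36^2)/15 = 240/15 = 16, a_2 = floor((39 + 36)/16) = 4.
  m_3 = 16*4 - 36 = 28, d_3 = (1536 - 28^2)/16 = 752/16 = 47, a_3 = floor((39 + 28)/47) = 1.
  m_4 = 47*1 - 28 = 19, d_4 = (1536 - 19^2)/47 = 1175/47 = 25, a_4 = floor((39 + 19)/25) = 2.
  m_5 = 25*2 - 19 = 31, d_5 = (1536 - 31^2)/25 = 575/25 = 23, a_5 = floor((39 + 31)/23) = 3.
  m_6 = 23*3 - 31 = 38, d_6 = (1536 - 38^2)/23 = 92/23 = 4, a_6 = floor((39 + 38)/4) = 19.
  m_7 = 4*19 - 38 = 38, d_7 = (1536 - 38^2)/4 = 92/4 = 23, a_7 = floor((39 + 38)/23) = 3.
  m_8 = 23*3 - 38 = 31, d_8 = (1536 - 31^2)/23 = 575/23 = 25, a_8 = floor((39 + 31)/25) = 2.
  m_9 = 25*2 - 31 = 19, d_9 = (1536 - 19^2)/25 = 1175/25 = 47, a_9 = floor((39 + 19)/47) = 1.
  m_10 = 47*1 - 19 = 28, d_10 = (1536 - 28^2)/47 = 752/47 = 16, a_10 = floor((39 + 28)/16) = 4.
  m_11 = 16*4 - 28 = 36, d_11 = (1536 - 36^2)/16 = 240/16 = 15, a_11 = floor((39 + 36)/15) = 5.
  m_12 = 15*5 - 36 = 39, d_12 = (1536 - 39^2)/15 = 15/15 = 1, a_12 = floor((39 + 39)/1) = 78.
  m_13 = 1*78 - 39 = 39, d_13 = (1536 - 39^2)/1 = 15/1 = 15: (m_13, d_13) = (m_1, d_1) = (39, 15), so from here the quotients repeat a_1, ..., a_12; the period length is 12.
So sqrt(1536) = [39; (5, 4, 1, 2, 3, 19, 3, 2, 1, 4, 5, 78)] with period length k = 12.
k is even, so the fundamental solution of x^2 - 1536y^2 = 1 is (p_{k-1}, q_{k-1}) = (p_11, q_11); compute convergents through index 11.
Convergents (p_i = a_i*p_{i-1} + p_{i-2}, q_i = a_i*q_{i-1} + q_{i-2} with p_{-2}=0, p_{-1}=1, q_{-2}=1, q_{-1}=0):
  i=0: a_0=39, p_0 = 39*1 + 0 = 39, q_0 = 39*0 + 1 = 1.
  i=1: a_1=5, p_1 = 5*39 + 1 = 196, q_1 = 5*1 + 0 = 5.
  i=2: a_2=4, p_2 = 4*196 + 39 = 823, q_2 = 4*5 + 1 = 21.
  i=3: a_3=1, p_3 = 1*823 + 196 = 1019, q_3 = 1*21 + 5 = 26.
  i=4: a_4=2, p_4 = 2*1019 + 823 = 2861, q_4 = 2*26 + 21 = 73.
  i=5: a_5=3, p_5 = 3*2861 + 1019 = 9602, q_5 = 3*73 + 26 = 245.
  i=6: a_6=19, p_6 = 19*9602 + 2861 = 185299, q_6 = 19*245 + 73 = 4728.
  i=7: a_7=3, p_7 = 3*185299 + 9602 = 565499, q_7 = 3*4728 + 245 = 14429.
  i=8: a_8=2, p_8 = 2*565499 + 185299 = 1316297, q_8 = 2*14429 + 4728 = 33586.
  i=9: a_9=1, p_9 = 1*1316297 + 565499 = 1881796, q_9 = 1*33586 + 14429 = 48015.
  i=10: a_10=4, p_10 = 4*1881796 + 1316297 = 8843481, q_10 = 4*48015 + 33586 = 225646.
  i=11: a_11=5, p_11 = 5*8843481 + 1881796 = 46099201, q_11 = 5*225646 + 48015 = 1176245.
Check: 46099201^2 - 1536*1176245^2 = 2125136332838401 - 2125136332838400 = 1, so (x, y) = (46099201, 1176245) solves the equation, and by the theorem it is the least positive solution.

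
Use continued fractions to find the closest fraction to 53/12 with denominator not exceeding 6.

22/5

Expand x = 53/12 as a continued fraction with the Euclidean algorithm:
  53 = 4*12 + 5, so a_0 = 4.
  12 = 2*5 + 2, so a_1 = 2.
  5 = 2*2 + 1, so a_2 = 2.
  2 = 2*1 + 0, so a_3 = 2.
so x = [4; 2, 2, 2].
Convergents (p_i = a_i*p_{i-1} + p_{i-2}, q_i = a_i*q_{i-1} + q_{i-2} with p_{-2}=0, p_{-1}=1, q_{-2}=1, q_{-1}=0), until the denominator exceeds 6:
  i=0: a_0=4, p_0 = 4*1 + 0 = 4, q_0 = 4*0 + 1 = 1.
  i=1: a_1=2, p_1 = 2*4 + 1 = 9, q_1 = 2*1 + 0 = 2.
  i=2: a_2=2, p_2 = 2*9 + 4 = 22, q_2 = 2*2 + 1 = 5.
  i=3: a_3=2, p_3 = 2*22 + 9 = 53, q_3 = 2*5 + 2 = 12.
q_3 = 12 > 6, so the last convergent with denominator <= 6 is p_2/q_2 = 22/5.
The closest fraction with denominator <= 6 is either p_2/q_2 or the intermediate fraction (k*p_2 + p_1)/(k*q_2 + q_1) with the largest k >= 1 whose denominator stays <= 6; these approach x as k grows, and every other convergent or intermediate fraction in range is farther away.
Largest k: floor((6 - q_1)/q_2) = floor((6 - 2)/5) = 0.
Since k = 0, no intermediate fraction beyond p_2/q_2 has denominator <= 6, so the convergent 22/5 is the closest (its error is |53*5 - 22*12|/(12*5) = 1/60).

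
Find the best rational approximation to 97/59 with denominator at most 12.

18/11

Expand x = 97/59 as a continued fraction with the Euclidean algorithm:
  97 = 1*59 + 38, so a_0 = 1.
  59 = 1*38 + 21, so a_1 = 1.
  38 = 1*21 + 17, so a_2 = 1.
  21 = 1*17 + 4, so a_3 = 1.
  17 = 4*4 + 1, so a_4 = 4.
  4 = 4*1 + 0, so a_5 = 4.
so x = [1; 1, 1, 1, 4, 4].
Convergents (p_i = a_i*p_{i-1} + p_{i-2}, q_i = a_i*q_{i-1} + q_{i-2} with p_{-2}=0, p_{-1}=1, q_{-2}=1, q_{-1}=0), until the denominator exceeds 12:
  i=0: a_0=1, p_0 = 1*1 + 0 = 1, q_0 = 1*0 + 1 = 1.
  i=1: a_1=1, p_1 = 1*1 + 1 = 2, q_1 = 1*1 + 0 = 1.
  i=2: a_2=1, p_2 = 1*2 + 1 = 3, q_2 = 1*1 + 1 = 2.
  i=3: a_3=1, p_3 = 1*3 + 2 = 5, q_3 = 1*2 + 1 = 3.
  i=4: a_4=4, p_4 = 4*5 + 3 = 23, q_4 = 4*3 + 2 = 14.
q_4 = 14 > 12, so the last convergent with denominator <= 12 is p_3/q_3 = 5/3.
The closest fraction with denominator <= 12 is either p_3/q_3 or the intermediate fraction (k*p_3 + p_2)/(k*q_3 + q_2) with the largest k >= 1 whose denominator stays <= 12; these approach x as k grows, and every other convergent or intermediate fraction in range is farther away.
Largest k: floor((12 - q_2)/q_3) = floor((12 - 2)/3) = 3.
That gives (3*5 + 3)/(3*3 + 2) = 18/11.
Compare the errors: |x - 5/3| = |97*3 - 5*59|/(59*3) = 4/177, and |x - 18/11| = |97*11 - 18*59|/(59*11) = 5/649.
Cross-multiplying, 5*177 = 885 < 2596 = 4*649, so 5/649 is smaller: the intermediate fraction 18/11 is closer to x than 5/3.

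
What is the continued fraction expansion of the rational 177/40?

[4; 2, 2, 1, 5]

Run the Euclidean algorithm on 177 and 40; the successive quotients are the partial quotients a_0, a_1, ... (each step inverts the fractional part left over by the previous one):
  177 = 4*40 + 17, so a_0 = 4.
  40 = 2*17 + 6, so a_1 = 2.
  17 = 2*6 + 5, so a_2 = 2.
  6 = 1*5 + 1, so a_3 = 1.
  5 = 5*1 + 0, so a_4 = 5.
The remainder reaches 0 after 5 divisions, so the expansion has 5 partial quotients, read off in order.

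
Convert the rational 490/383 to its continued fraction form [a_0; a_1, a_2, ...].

Run the Euclidean algorithm on 490 and 383; the successive quotients are the partial quotients a_0, a_1, ... (each step inverts the fractional part left over by the previous one):
  490 = 1*383 + 107, so a_0 = 1.
  383 = 3*107 + 62, so a_1 = 3.
  107 = 1*62 + 45, so a_2 = 1.
  62 = 1*45 + 17, so a_3 = 1.
  45 = 2*17 + 11, so a_4 = 2.
  17 = 1*11 + 6, so a_5 = 1.
  11 = 1*6 + 5, so a_6 = 1.
  6 = 1*5 + 1, so a_7 = 1.
  5 = 5*1 + 0, so a_8 = 5.
The remainder reaches 0 after 9 divisions, so the expansion has 9 partial quotients, read off in order.

[1; 3, 1, 1, 2, 1, 1, 1, 5]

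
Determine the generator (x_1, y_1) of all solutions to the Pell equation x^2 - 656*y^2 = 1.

First expand sqrt(656) as a continued fraction. With x_i = (sqrt(656) + m_i)/d_i and (m_0, d_0) = (0, 1): a_0 = floor(sqrt(656)) = 25, since 25^2 = 625 <= 656 < 676 = 26^2.
Iterate m_{i+1} = d_i*a_i - m_i, d_{i+1} = (656 - m_{i+1}^2)/d_i, a_{i+1} = floor((a_0 + m_{i+1})/d_{i+1}):
  m_1 = 1*25 - 0 = 25, d_1 = (656 - 25^2)/1 = 31/1 = 31, a_1 = floor((25 + 25)/31) = 1.
  m_2 = 31*1 - 25 = 6, d_2 = (656 - 6^2)/31 = 620/31 = 20, a_2 = floor((25 + 6)/20) = 1.
  m_3 = 20*1 - 6 = 14, d_3 = (656 - 14^2)/20 = 460/20 = 23, a_3 = floor((25 + 14)/23) = 1.
  m_4 = 23*1 - 14 = 9, d_4 = (656 - 9^2)/23 = 575/23 = 25, a_4 = floor((25 + 9)/25) = 1.
  m_5 = 25*1 - 9 = 16, d_5 = (656 - 16^2)/25 = 400/25 = 16, a_5 = floor((25 + 16)/16) = 2.
  m_6 = 16*2 - 16 = 16, d_6 = (656 - 16^2)/16 = 400/16 = 25, a_6 = floor((25 + 16)/25) = 1.
  m_7 = 25*1 - 16 = 9, d_7 = (656 - 9^2)/25 = 575/25 = 23, a_7 = floor((25 + 9)/23) = 1.
  m_8 = 23*1 - 9 = 14, d_8 = (656 - 14^2)/23 = 460/23 = 20, a_8 = floor((25 + 14)/20) = 1.
  m_9 = 20*1 - 14 = 6, d_9 = (656 - 6^2)/20 = 620/20 = 31, a_9 = floor((25 + 6)/31) = 1.
  m_10 = 31*1 - 6 = 25, d_10 = (656 - 25^2)/31 = 31/31 = 1, a_10 = floor((25 + 25)/1) = 50.
  m_11 = 1*50 - 25 = 25, d_11 = (656 - 25^2)/1 = 31/1 = 31: (m_11, d_11) = (m_1, d_1) = (25, 31), so from here the quotients repeat a_1, ..., a_10; the period length is 10.
So sqrt(656) = [25; (1, 1, 1, 1, 2, 1, 1, 1, 1, 50)] with period length k = 10.
k is even, so the fundamental solution of x^2 - 656y^2 = 1 is (p_{k-1}, q_{k-1}) = (p_9, q_9); compute convergents through index 9.
Convergents (p_i = a_i*p_{i-1} + p_{i-2}, q_i = a_i*q_{i-1} + q_{i-2} with p_{-2}=0, p_{-1}=1, q_{-2}=1, q_{-1}=0):
  i=0: a_0=25, p_0 = 25*1 + 0 = 25, q_0 = 25*0 + 1 = 1.
  i=1: a_1=1, p_1 = 1*25 + 1 = 26, q_1 = 1*1 + 0 = 1.
  i=2: a_2=1, p_2 = 1*26 + 25 = 51, q_2 = 1*1 + 1 = 2.
  i=3: a_3=1, p_3 = 1*51 + 26 = 77, q_3 = 1*2 + 1 = 3.
  i=4: a_4=1, p_4 = 1*77 + 51 = 128, q_4 = 1*3 + 2 = 5.
  i=5: a_5=2, p_5 = 2*128 + 77 = 333, q_5 = 2*5 + 3 = 13.
  i=6: a_6=1, p_6 = 1*333 + 128 = 461, q_6 = 1*13 + 5 = 18.
  i=7: a_7=1, p_7 = 1*461 + 333 = 794, q_7 = 1*18 + 13 = 31.
  i=8: a_8=1, p_8 = 1*794 + 461 = 1255, q_8 = 1*31 + 18 = 49.
  i=9: a_9=1, p_9 = 1*1255 + 794 = 2049, q_9 = 1*49 + 31 = 80.
Check: 2049^2 - 656*80^2 = 4198401 - 4198400 = 1, so (x, y) = (2049, 80) solves the equation, and by the theorem it is the least positive solution.

(x, y) = (2049, 80)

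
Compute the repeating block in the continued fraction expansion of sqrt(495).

Write x_i = (sqrt(495) + m_i)/d_i with (m_0, d_0) = (0, 1). a_0 = floor(sqrt(495)) = 22, since 22^2 = 484 <= 495 < 529 = 23^2.
Iterate m_{i+1} = d_i*a_i - m_i, d_{i+1} = (495 - m_{i+1}^2)/d_i, a_{i+1} = floor((a_0 + m_{i+1})/d_{i+1}):
  m_1 = 1*22 - 0 = 22, d_1 = (495 - 22^2)/1 = 11/1 = 11, a_1 = floor((22 + 22)/11) = 4.
  m_2 = 11*4 - 22 = 22, d_2 = (495 - 22^2)/11 = 11/11 = 1, a_2 = floor((22 + 22)/1) = 44.
  m_3 = 1*44 - 22 = 22, d_3 = (495 - 22^2)/1 = 11/1 = 11: (m_3, d_3) = (m_1, d_1) = (22, 11), so from here the quotients repeat a_1, a_2; the period length is 2.
Hence the expansion of sqrt(495) is a_0 = 22 followed by the repeating block 4, 44 (period 2).

[22; (4, 44)]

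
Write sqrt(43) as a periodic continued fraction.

[6; (1, 1, 3, 1, 5, 1, 3, 1, 1, 12)]

Write x_i = (sqrt(43) + m_i)/d_i with (m_0, d_0) = (0, 1). a_0 = floor(sqrt(43)) = 6, since 6^2 = 36 <= 43 < 49 = 7^2.
Iterate m_{i+1} = d_i*a_i - m_i, d_{i+1} = (43 - m_{i+1}^2)/d_i, a_{i+1} = floor((a_0 + m_{i+1})/d_{i+1}):
  m_1 = 1*6 - 0 = 6, d_1 = (43 - 6^2)/1 = 7/1 = 7, a_1 = floor((6 + 6)/7) = 1.
  m_2 = 7*1 - 6 = 1, d_2 = (43 - 1^2)/7 = 42/7 = 6, a_2 = floor((6 + 1)/6) = 1.
  m_3 = 6*1 - 1 = 5, d_3 = (43 - 5^2)/6 = 18/6 = 3, a_3 = floor((6 + 5)/3) = 3.
  m_4 = 3*3 - 5 = 4, d_4 = (43 - 4^2)/3 = 27/3 = 9, a_4 = floor((6 + 4)/9) = 1.
  m_5 = 9*1 - 4 = 5, d_5 = (43 - 5^2)/9 = 18/9 = 2, a_5 = floor((6 + 5)/2) = 5.
  m_6 = 2*5 - 5 = 5, d_6 = (43 - 5^2)/2 = 18/2 = 9, a_6 = floor((6 + 5)/9) = 1.
  m_7 = 9*1 - 5 = 4, d_7 = (43 - 4^2)/9 = 27/9 = 3, a_7 = floor((6 + 4)/3) = 3.
  m_8 = 3*3 - 4 = 5, d_8 = (43 - 5^2)/3 = 18/3 = 6, a_8 = floor((6 + 5)/6) = 1.
  m_9 = 6*1 - 5 = 1, d_9 = (43 - 1^2)/6 = 42/6 = 7, a_9 = floor((6 + 1)/7) = 1.
  m_10 = 7*1 - 1 = 6, d_10 = (43 - 6^2)/7 = 7/7 = 1, a_10 = floor((6 + 6)/1) = 12.
  m_11 = 1*12 - 6 = 6, d_11 = (43 - 6^2)/1 = 7/1 = 7: (m_11, d_11) = (m_1, d_1) = (6, 7), so from here the quotients repeat a_1, ..., a_10; the period length is 10.
Hence the expansion of sqrt(43) is a_0 = 6 followed by the repeating block 1, 1, 3, 1, 5, 1, 3, 1, 1, 12 (period 10).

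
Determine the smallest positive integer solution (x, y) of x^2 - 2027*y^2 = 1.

(x, y) = (2026, 45)

First expand sqrt(2027) as a continued fraction. With x_i = (sqrt(2027) + m_i)/d_i and (m_0, d_0) = (0, 1): a_0 = floor(sqrt(2027)) = 45, since 45^2 = 2025 <= 2027 < 2116 = 46^2.
Iterate m_{i+1} = d_i*a_i - m_i, d_{i+1} = (2027 - m_{i+1}^2)/d_i, a_{i+1} = floor((a_0 + m_{i+1})/d_{i+1}):
  m_1 = 1*45 - 0 = 45, d_1 = (2027 - 45^2)/1 = 2/1 = 2, a_1 = floor((45 + 45)/2) = 45.
  m_2 = 2*45 - 45 = 45, d_2 = (2027 - 45^2)/2 = 2/2 = 1, a_2 = floor((45 + 45)/1) = 90.
  m_3 = 1*90 - 45 = 45, d_3 = (2027 - 45^2)/1 = 2/1 = 2: (m_3, d_3) = (m_1, d_1) = (45, 2), so from here the quotients repeat a_1, a_2; the period length is 2.
So sqrt(2027) = [45; (45, 90)] with period length k = 2.
k is even, so the fundamental solution of x^2 - 2027y^2 = 1 is (p_{k-1}, q_{k-1}) = (p_1, q_1); compute convergents through index 1.
Convergents (p_i = a_i*p_{i-1} + p_{i-2}, q_i = a_i*q_{i-1} + q_{i-2} with p_{-2}=0, p_{-1}=1, q_{-2}=1, q_{-1}=0):
  i=0: a_0=45, p_0 = 45*1 + 0 = 45, q_0 = 45*0 + 1 = 1.
  i=1: a_1=45, p_1 = 45*45 + 1 = 2026, q_1 = 45*1 + 0 = 45.
Check: 2026^2 - 2027*45^2 = 4104676 - 4104675 = 1, so (x, y) = (2026, 45) solves the equation, and by the theorem it is the least positive solution.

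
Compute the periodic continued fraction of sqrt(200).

[14; (7, 28)]

Write x_i = (sqrt(200) + m_i)/d_i with (m_0, d_0) = (0, 1). a_0 = floor(sqrt(200)) = 14, since 14^2 = 196 <= 200 < 225 = 15^2.
Iterate m_{i+1} = d_i*a_i - m_i, d_{i+1} = (200 - m_{i+1}^2)/d_i, a_{i+1} = floor((a_0 + m_{i+1})/d_{i+1}):
  m_1 = 1*14 - 0 = 14, d_1 = (200 - 14^2)/1 = 4/1 = 4, a_1 = floor((14 + 14)/4) = 7.
  m_2 = 4*7 - 14 = 14, d_2 = (200 - 14^2)/4 = 4/4 = 1, a_2 = floor((14 + 14)/1) = 28.
  m_3 = 1*28 - 14 = 14, d_3 = (200 - 14^2)/1 = 4/1 = 4: (m_3, d_3) = (m_1, d_1) = (14, 4), so from here the quotients repeat a_1, a_2; the period length is 2.
Hence the expansion of sqrt(200) is a_0 = 14 followed by the repeating block 7, 28 (period 2).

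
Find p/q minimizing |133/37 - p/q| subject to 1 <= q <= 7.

18/5

Expand x = 133/37 as a continued fraction with the Euclidean algorithm:
  133 = 3*37 + 22, so a_0 = 3.
  37 = 1*22 + 15, so a_1 = 1.
  22 = 1*15 + 7, so a_2 = 1.
  15 = 2*7 + 1, so a_3 = 2.
  7 = 7*1 + 0, so a_4 = 7.
so x = [3; 1, 1, 2, 7].
Convergents (p_i = a_i*p_{i-1} + p_{i-2}, q_i = a_i*q_{i-1} + q_{i-2} with p_{-2}=0, p_{-1}=1, q_{-2}=1, q_{-1}=0), until the denominator exceeds 7:
  i=0: a_0=3, p_0 = 3*1 + 0 = 3, q_0 = 3*0 + 1 = 1.
  i=1: a_1=1, p_1 = 1*3 + 1 = 4, q_1 = 1*1 + 0 = 1.
  i=2: a_2=1, p_2 = 1*4 + 3 = 7, q_2 = 1*1 + 1 = 2.
  i=3: a_3=2, p_3 = 2*7 + 4 = 18, q_3 = 2*2 + 1 = 5.
  i=4: a_4=7, p_4 = 7*18 + 7 = 133, q_4 = 7*5 + 2 = 37.
q_4 = 37 > 7, so the last convergent with denominator <= 7 is p_3/q_3 = 18/5.
The closest fraction with denominator <= 7 is either p_3/q_3 or the intermediate fraction (k*p_3 + p_2)/(k*q_3 + q_2) with the largest k >= 1 whose denominator stays <= 7; these approach x as k grows, and every other convergent or intermediate fraction in range is farther away.
Largest k: floor((7 - q_2)/q_3) = floor((7 - 2)/5) = 1.
That gives (1*18 + 7)/(1*5 + 2) = 25/7.
Compare the errors: |x - 18/5| = |133*5 - 18*37|/(37*5) = 1/185, and |x - 25/7| = |133*7 - 25*37|/(37*7) = 6/259.
Cross-multiplying, 1*259 = 259 < 1110 = 6*185, so 1/185 is smaller: the convergent 18/5 is closer to x than 25/7.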